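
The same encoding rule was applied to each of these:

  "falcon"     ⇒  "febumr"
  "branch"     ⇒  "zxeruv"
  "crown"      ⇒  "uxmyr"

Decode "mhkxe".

opera

f(5)→f(5) and a(0)→e(4) fit y≡21x+4 (mod 26); the inverse of 21 mod 26 is 5. This is an affine cipher: with a=0,…,z=25, each position x becomes (21x+4) mod 26.
Decoding mhkxe: m(12)→5·(12−4)≡14=o; h(7)→5·(7−4)≡15=p; k(10)→5·(10−4)≡4=e; x(23)→5·(23−4)≡17=r; e(4)→5·(4−4)≡0=a (all mod 26).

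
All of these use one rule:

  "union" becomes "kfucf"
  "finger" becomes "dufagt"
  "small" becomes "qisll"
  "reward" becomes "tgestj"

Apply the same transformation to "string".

qntufa

This is an affine cipher: with a=0,…,z=25, each position x becomes (23x+18) mod 26.
For string: s(18)→23·18+18≡16=q; t(19)→23·19+18≡13=n; r(17)→23·17+18≡19=t; i(8)→23·8+18≡20=u; n(13)→23·13+18≡5=f; g(6)→23·6+18≡0=a (all mod 26).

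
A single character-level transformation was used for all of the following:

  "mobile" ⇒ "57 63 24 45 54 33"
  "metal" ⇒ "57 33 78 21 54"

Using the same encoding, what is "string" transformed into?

75 78 72 45 60 39

m(#13)→57 and o(#15)→63: differences scale by 3, so n = 3·pos + 18. The formula is n = 3×(alphabet index, a=1) + 18.
Applying it to string: s=19→75, t=20→78, r=18→72, i=9→45, n=14→60, g=7→39.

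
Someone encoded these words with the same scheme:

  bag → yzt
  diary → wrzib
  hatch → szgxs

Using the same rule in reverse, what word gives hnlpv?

smoke

Each pair mirrors across the alphabet (b↔y, a↔z, g↔t): positions sum to 25. Each letter is replaced by its mirror in the alphabet: a↔z, b↔y, c↔x, and so on (the Atbash cipher).
Undoing it on hnlpv: h↔s, n↔m, l↔o, p↔k, v↔e.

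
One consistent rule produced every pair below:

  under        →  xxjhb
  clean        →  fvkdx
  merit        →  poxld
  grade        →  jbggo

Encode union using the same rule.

xxorx

Shifts by position in under: pos 0: u→x (+3), pos 1: n→x (+10), pos 2: d→j (+6), pos 3: e→h (+3), pos 4: r→b (+10) — repeating every 3. It's a Vigenère-style cipher with numeric key [3,10,6]: position i shifts by key[i mod 3].
Applying it to union: u+3=x, n+10=x, i+6=o, o+3=r, n+10=x.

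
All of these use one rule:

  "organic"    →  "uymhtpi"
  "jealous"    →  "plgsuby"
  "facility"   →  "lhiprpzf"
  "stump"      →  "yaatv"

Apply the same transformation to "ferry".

llxye

Shifts by position in organic: pos 0: o→u (+6), pos 1: r→y (+7), pos 2: g→m (+6), pos 3: a→h (+7) — repeating every 2. A repeating key of period 2 is used — shifts +6, +7 over and over.
On ferry: f+6=l, e+7=l, r+6=x, r+7=y, y+6=e.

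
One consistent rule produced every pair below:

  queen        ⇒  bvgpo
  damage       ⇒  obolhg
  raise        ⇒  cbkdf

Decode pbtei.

Shifts by position in queen: pos 0: q→b (+11), pos 1: u→v (+1), pos 2: e→g (+2), pos 3: e→p (+11), pos 4: n→o (+1) — repeating every 3. It's a Vigenère-style cipher with numeric key [11,1,2]: position i shifts by key[i mod 3].
Undoing it on pbtei: p−11=e, b−1=a, t−2=r, e−11=t, i−1=h.

earth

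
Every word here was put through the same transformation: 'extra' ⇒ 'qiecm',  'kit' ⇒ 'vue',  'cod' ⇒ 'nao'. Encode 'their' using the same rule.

The rule splits by letter class: vowels +12, consonants +11.
Applying it to their: t(cons)+11=e, h(cons)+11=s, e(vowel)+12=q, i(vowel)+12=u, r(cons)+11=c.

esquc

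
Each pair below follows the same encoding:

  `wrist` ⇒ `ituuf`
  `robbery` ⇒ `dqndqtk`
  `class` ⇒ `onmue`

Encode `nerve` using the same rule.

Shifts by position in wrist: pos 0: w→i (+12), pos 1: r→t (+2), pos 2: i→u (+12), pos 3: s→u (+2) — repeating every 2. It's a Vigenère-style cipher with numeric key [12,2]: position i shifts by key[i mod 2].
On nerve: n+12=z, e+2=g, r+12=d, v+2=x, e+12=q.

zgdxq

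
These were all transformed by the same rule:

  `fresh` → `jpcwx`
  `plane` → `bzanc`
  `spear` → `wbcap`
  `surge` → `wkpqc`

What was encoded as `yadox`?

watch

f(5)→j(9) and r(17)→p(15) fit y≡7x+0 (mod 26); the inverse of 7 mod 26 is 15. This is an affine cipher: with a=0,…,z=25, each position x becomes (7x+0) mod 26.
Reversing it on yadox: y(24)→15·(24−0)≡22=w; a(0)→15·(0−0)≡0=a; d(3)→15·(3−0)≡19=t; o(14)→15·(14−0)≡2=c; x(23)→15·(23−0)≡7=h (all mod 26).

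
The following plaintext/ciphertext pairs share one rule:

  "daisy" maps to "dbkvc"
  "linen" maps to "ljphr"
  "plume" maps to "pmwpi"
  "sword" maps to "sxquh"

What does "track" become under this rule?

tscfo

In daisy: d→d is +0, a→b is +1, i→k is +2, s→v is +3 — the shift increases by 1 each position. Letter i (0-indexed) is shifted by i+0, so successive shifts are 0, 1, 2, ….
For track: t+0=t, r+1=s, a+2=c, c+3=f, k+4=o.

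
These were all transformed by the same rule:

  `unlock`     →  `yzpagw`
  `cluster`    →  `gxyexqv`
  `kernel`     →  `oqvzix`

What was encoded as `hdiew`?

dress

Shifts by position in unlock: pos 0: u→y (+4), pos 1: n→z (+12), pos 2: l→p (+4), pos 3: o→a (+12) — repeating every 2. It's a Vigenère-style cipher with numeric key [4,12]: position i shifts by key[i mod 2].
Reversing it on hdiew: h−4=d, d−12=r, i−4=e, e−12=s, w−4=s.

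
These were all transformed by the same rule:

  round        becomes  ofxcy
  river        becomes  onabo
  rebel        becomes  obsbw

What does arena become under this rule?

pobcp

This is an affine cipher: with a=0,…,z=25, each position x becomes (3x+15) mod 26.
On arena: a(0)→3·0+15≡15=p; r(17)→3·17+15≡14=o; e(4)→3·4+15≡1=b; n(13)→3·13+15≡2=c; a(0)→3·0+15≡15=p (all mod 26).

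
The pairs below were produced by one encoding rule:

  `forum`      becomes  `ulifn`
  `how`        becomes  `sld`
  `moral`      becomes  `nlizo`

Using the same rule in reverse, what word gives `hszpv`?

Each pair mirrors across the alphabet (f↔u, o↔l, r↔i): positions sum to 25. Letters are reflected about the middle of the alphabet (position → 25−position): Atbash.
Decoding hszpv: h↔s, s↔h, z↔a, p↔k, v↔e.

shake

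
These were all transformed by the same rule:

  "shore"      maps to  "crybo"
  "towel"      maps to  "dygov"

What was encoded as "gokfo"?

weave

Compare letters: s→c is +10, h→r is +10, o→y is +10 — a constant shift. Each letter is shifted forward by 10 in the alphabet (a Caesar shift of +10).
Decoding gokfo: g−10=w, o−10=e, k−10=a, f−10=v, o−10=e.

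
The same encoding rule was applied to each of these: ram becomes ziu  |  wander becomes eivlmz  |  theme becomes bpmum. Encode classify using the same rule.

ktiaaqng

Compare letters: r→z is +8, a→i is +8, m→u is +8 — a constant shift. It's a constant shift of +8 (ROT8).
On classify: c+8=k, l+8=t, a+8=i, s+8=a, s+8=a, i+8=q, f+8=n, y+8=g.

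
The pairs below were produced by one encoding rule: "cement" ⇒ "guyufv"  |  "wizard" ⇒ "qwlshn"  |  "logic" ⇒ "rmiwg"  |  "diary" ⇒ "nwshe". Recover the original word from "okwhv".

c(2)→g(6) and e(4)→u(20) fit y≡7x+18 (mod 26); the inverse of 7 mod 26 is 15. This is an affine cipher: with a=0,…,z=25, each position x becomes (7x+18) mod 26.
Reversing it on okwhv: o(14)→15·(14−18)≡18=s; k(10)→15·(10−18)≡10=k; w(22)→15·(22−18)≡8=i; h(7)→15·(7−18)≡17=r; v(21)→15·(21−18)≡19=t (all mod 26).

skirt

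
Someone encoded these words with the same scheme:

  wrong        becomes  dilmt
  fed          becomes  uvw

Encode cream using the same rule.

Each pair mirrors across the alphabet (w↔d, r↔i, o↔l): positions sum to 25. Letters are reflected about the middle of the alphabet (position → 25−position): Atbash.
On cream: c↔x, r↔i, e↔v, a↔z, m↔n.

xivzn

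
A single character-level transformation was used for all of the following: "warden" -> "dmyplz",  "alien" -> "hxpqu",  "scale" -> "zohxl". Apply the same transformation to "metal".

Shifts by position in warden: pos 0: w→d (+7), pos 1: a→m (+12), pos 2: r→y (+7), pos 3: d→p (+12) — repeating every 2. The shifts repeat in a cycle of length 2: positions 0,1,… shift by +7, +12, then the pattern repeats.
Applying it to metal: m+7=t, e+12=q, t+7=a, a+12=m, l+7=s.

tqams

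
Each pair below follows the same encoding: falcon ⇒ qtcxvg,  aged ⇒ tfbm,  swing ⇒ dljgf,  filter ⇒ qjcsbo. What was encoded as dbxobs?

secret

f(5)→q(16) and a(0)→t(19) fit y≡15x+19 (mod 26); the inverse of 15 mod 26 is 7. This is an affine cipher: with a=0,…,z=25, each position x becomes (15x+19) mod 26.
Decoding dbxobs: d(3)→7·(3−19)≡18=s; b(1)→7·(1−19)≡4=e; x(23)→7·(23−19)≡2=c; o(14)→7·(14−19)≡17=r; b(1)→7·(1−19)≡4=e; s(18)→7·(18−19)≡19=t (all mod 26).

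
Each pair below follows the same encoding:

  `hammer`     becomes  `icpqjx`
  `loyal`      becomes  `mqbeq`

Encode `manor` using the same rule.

In hammer: h→i is +1, a→c is +2, m→p is +3, m→q is +4 — the shift increases by 1 each position. Letter i (0-indexed) is shifted by i+1, so successive shifts are 1, 2, 3, ….
For manor: m+1=n, a+2=c, n+3=q, o+4=s, r+5=w.

ncqsw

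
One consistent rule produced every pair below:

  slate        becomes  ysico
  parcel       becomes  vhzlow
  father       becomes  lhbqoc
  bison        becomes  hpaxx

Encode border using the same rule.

In slate: s→y is +6, l→s is +7, a→i is +8, t→c is +9 — the shift increases by 1 each position. The shift increases by 1 at each position, starting from +6: 6, 7, 8, ….
For border: b+6=h, o+7=v, r+8=z, d+9=m, e+10=o, r+11=c.

hvzmoc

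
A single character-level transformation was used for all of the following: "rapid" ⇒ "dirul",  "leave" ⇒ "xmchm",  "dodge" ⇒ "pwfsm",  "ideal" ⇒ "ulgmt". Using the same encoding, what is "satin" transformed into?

eivuv

Shifts by position in rapid: pos 0: r→d (+12), pos 1: a→i (+8), pos 2: p→r (+2), pos 3: i→u (+12), pos 4: d→l (+8) — repeating every 3. It's a Vigenère-style cipher with numeric key [12,8,2]: position i shifts by key[i mod 3].
For satin: s+12=e, a+8=i, t+2=v, i+12=u, n+8=v.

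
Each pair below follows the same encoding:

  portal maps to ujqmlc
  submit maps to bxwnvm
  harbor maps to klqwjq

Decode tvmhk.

witch

p(15)→u(20) and o(14)→j(9) fit y≡11x+11 (mod 26); the inverse of 11 mod 26 is 19. This is an affine cipher: with a=0,…,z=25, each position x becomes (11x+11) mod 26.
Reversing it on tvmhk: t(19)→19·(19−11)≡22=w; v(21)→19·(21−11)≡8=i; m(12)→19·(12−11)≡19=t; h(7)→19·(7−11)≡2=c; k(10)→19·(10−11)≡7=h (all mod 26).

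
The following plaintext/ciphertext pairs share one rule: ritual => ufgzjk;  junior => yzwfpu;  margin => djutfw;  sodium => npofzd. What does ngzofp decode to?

r(17)→u(20) and i(8)→f(5) fit y≡19x+9 (mod 26); the inverse of 19 mod 26 is 11. Each letter's alphabet position (a=0..z=25) is mapped through 19·x+9 mod 26 — an affine cipher.
Reversing it on ngzofp: n(13)→11·(13−9)≡18=s; g(6)→11·(6−9)≡19=t; z(25)→11·(25−9)≡20=u; o(14)→11·(14−9)≡3=d; f(5)→11·(5−9)≡8=i; p(15)→11·(15−9)≡14=o (all mod 26).

studio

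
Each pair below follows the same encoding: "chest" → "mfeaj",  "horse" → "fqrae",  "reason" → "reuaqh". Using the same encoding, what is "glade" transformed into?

wpuve

c(2)→m(12) and h(7)→f(5) fit y≡9x+20 (mod 26); the inverse of 9 mod 26 is 3. Each letter's alphabet position (a=0..z=25) is mapped through 9·x+20 mod 26 — an affine cipher.
On glade: g(6)→9·6+20≡22=w; l(11)→9·11+20≡15=p; a(0)→9·0+20≡20=u; d(3)→9·3+20≡21=v; e(4)→9·4+20≡4=e (all mod 26).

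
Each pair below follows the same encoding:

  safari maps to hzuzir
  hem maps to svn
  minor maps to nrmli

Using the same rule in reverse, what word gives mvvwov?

needle

Each pair mirrors across the alphabet (s↔h, a↔z, f↔u): positions sum to 25. This is the alphabet-reversal cipher (Atbash): a becomes z, b becomes y, etc.
Reversing it on mvvwov: m↔n, v↔e, v↔e, w↔d, o↔l, v↔e.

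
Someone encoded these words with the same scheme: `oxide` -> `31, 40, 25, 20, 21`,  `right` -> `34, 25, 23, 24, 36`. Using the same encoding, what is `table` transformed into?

36, 17, 18, 28, 21

o is letter #15 and maps to 31: an offset of 16. Each letter is replaced by its alphabet position (a=1..z=26) + 16.
For table: t=20→36, a=1→17, b=2→18, l=12→28, e=5→21.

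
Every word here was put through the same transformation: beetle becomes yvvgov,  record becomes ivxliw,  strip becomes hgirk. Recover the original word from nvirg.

merit

Each pair mirrors across the alphabet (b↔y, e↔v, e↔v): positions sum to 25. This is the alphabet-reversal cipher (Atbash): a becomes z, b becomes y, etc.
Reversing it on nvirg: n↔m, v↔e, i↔r, r↔i, g↔t.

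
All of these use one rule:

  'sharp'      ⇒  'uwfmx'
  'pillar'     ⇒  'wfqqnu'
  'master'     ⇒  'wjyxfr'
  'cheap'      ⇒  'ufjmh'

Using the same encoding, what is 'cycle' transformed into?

The output letters match the input read backwards, each shifted +5: sharp reversed is prahs. The word is reversed, then every letter is shifted forward by 5.
Applying it to cycle: reverse → elcyc; then shift: e+5=j, l+5=q, c+5=h, y+5=d, c+5=h.

jqhdh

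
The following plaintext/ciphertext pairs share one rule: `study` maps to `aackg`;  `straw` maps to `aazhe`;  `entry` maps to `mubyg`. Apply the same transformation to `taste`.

bhaam

Shifts by position in study: pos 0: s→a (+8), pos 1: t→a (+7), pos 2: u→c (+8), pos 3: d→k (+7) — repeating every 2. The shifts repeat in a cycle of length 2: positions 0,1,… shift by +8, +7, then the pattern repeats.
For taste: t+8=b, a+7=h, s+8=a, t+7=a, e+8=m.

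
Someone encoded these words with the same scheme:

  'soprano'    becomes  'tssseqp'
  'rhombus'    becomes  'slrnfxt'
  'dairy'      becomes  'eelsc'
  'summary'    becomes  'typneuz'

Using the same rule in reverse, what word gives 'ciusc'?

berry

Shifts by position in soprano: pos 0: s→t (+1), pos 1: o→s (+4), pos 2: p→s (+3), pos 3: r→s (+1), pos 4: a→e (+4), pos 5: n→q (+3) — repeating every 3. It's a Vigenère-style cipher with numeric key [1,4,3]: position i shifts by key[i mod 3].
Reversing it on ciusc: c−1=b, i−4=e, u−3=r, s−1=r, c−4=y.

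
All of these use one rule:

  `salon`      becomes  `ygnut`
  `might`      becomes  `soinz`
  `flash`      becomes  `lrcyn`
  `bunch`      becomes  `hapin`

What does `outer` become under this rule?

Shifts by position in salon: pos 0: s→y (+6), pos 1: a→g (+6), pos 2: l→n (+2), pos 3: o→u (+6), pos 4: n→t (+6) — repeating every 3. It's a Vigenère-style cipher with numeric key [6,6,2]: position i shifts by key[i mod 3].
For outer: o+6=u, u+6=a, t+2=v, e+6=k, r+6=x.

uavkx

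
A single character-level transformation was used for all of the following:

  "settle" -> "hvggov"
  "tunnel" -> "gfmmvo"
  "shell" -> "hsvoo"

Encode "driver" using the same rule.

Each pair mirrors across the alphabet (s↔h, e↔v, t↔g): positions sum to 25. This is the alphabet-reversal cipher (Atbash): a becomes z, b becomes y, etc.
Applying it to driver: d↔w, r↔i, i↔r, v↔e, e↔v, r↔i.

wirevi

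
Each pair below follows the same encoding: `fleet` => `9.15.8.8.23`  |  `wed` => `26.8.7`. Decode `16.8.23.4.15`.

f is letter #6 and maps to 9: an offset of 3. The number is (letter's place in the alphabet, a=1) + 3.
Undoing it on 16.8.23.4.15: 16→(16−3)÷1=13=m, 8→(8−3)÷1=5=e, 23→(23−3)÷1=20=t, 4→(4−3)÷1=1=a, 15→(15−3)÷1=12=l.

metal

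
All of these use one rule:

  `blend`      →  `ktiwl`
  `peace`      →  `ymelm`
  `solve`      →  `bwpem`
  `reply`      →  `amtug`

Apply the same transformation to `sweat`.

Shifts by position in blend: pos 0: b→k (+9), pos 1: l→t (+8), pos 2: e→i (+4), pos 3: n→w (+9), pos 4: d→l (+8) — repeating every 3. It's a Vigenère-style cipher with numeric key [9,8,4]: position i shifts by key[i mod 3].
For sweat: s+9=b, w+8=e, e+4=i, a+9=j, t+8=b.

beijb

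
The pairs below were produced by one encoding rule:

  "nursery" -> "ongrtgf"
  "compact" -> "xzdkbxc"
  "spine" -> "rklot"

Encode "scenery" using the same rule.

n(13)→o(14) and u(20)→n(13) fit y≡11x+1 (mod 26); the inverse of 11 mod 26 is 19. This is an affine cipher: with a=0,…,z=25, each position x becomes (11x+1) mod 26.
For scenery: s(18)→11·18+1≡17=r; c(2)→11·2+1≡23=x; e(4)→11·4+1≡19=t; n(13)→11·13+1≡14=o; e(4)→11·4+1≡19=t; r(17)→11·17+1≡6=g; y(24)→11·24+1≡5=f (all mod 26).

rxtotgf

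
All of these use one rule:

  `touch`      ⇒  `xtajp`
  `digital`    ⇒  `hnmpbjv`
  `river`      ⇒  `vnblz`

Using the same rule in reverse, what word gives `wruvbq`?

Letter i (0-indexed) is shifted by i+4, so successive shifts are 4, 5, 6, ….
Undoing it on wruvbq: w−4=s, r−5=m, u−6=o, v−7=o, b−8=t, q−9=h.

smooth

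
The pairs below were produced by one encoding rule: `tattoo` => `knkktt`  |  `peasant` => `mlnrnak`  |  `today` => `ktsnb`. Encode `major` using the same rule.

t(19)→k(10) and a(0)→n(13) fit y≡19x+13 (mod 26); the inverse of 19 mod 26 is 11. Each letter's alphabet position (a=0..z=25) is mapped through 19·x+13 mod 26 — an affine cipher.
On major: m(12)→19·12+13≡7=h; a(0)→19·0+13≡13=n; j(9)→19·9+13≡2=c; o(14)→19·14+13≡19=t; r(17)→19·17+13≡24=y (all mod 26).

hncty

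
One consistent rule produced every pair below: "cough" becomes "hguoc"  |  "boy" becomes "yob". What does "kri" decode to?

The output letters match the input read backwards: cough reversed is hguoc. The word is simply reversed.
Decoding kri: then reverse → irk.

irk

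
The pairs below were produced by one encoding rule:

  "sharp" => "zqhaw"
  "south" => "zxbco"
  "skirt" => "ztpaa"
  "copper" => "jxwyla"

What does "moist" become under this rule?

Shifts by position in sharp: pos 0: s→z (+7), pos 1: h→q (+9), pos 2: a→h (+7), pos 3: r→a (+9) — repeating every 2. A repeating key of period 2 is used — shifts +7, +9 over and over.
On moist: m+7=t, o+9=x, i+7=p, s+9=b, t+7=a.

txpba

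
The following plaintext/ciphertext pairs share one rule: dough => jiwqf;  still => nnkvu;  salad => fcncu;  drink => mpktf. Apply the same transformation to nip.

The output letters match the input read backwards, each shifted +2: dough reversed is hguod. Two steps: reverse the string, then apply a Caesar shift of +2.
On nip: reverse → pin; then shift: p+2=r, i+2=k, n+2=p.

rkp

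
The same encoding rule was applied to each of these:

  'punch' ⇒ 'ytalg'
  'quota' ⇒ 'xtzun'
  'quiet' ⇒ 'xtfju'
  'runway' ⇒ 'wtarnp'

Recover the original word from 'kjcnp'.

delay

p(15)→y(24) and u(20)→t(19) fit y≡25x+13 (mod 26); the inverse of 25 mod 26 is 25. Each letter's alphabet position (a=0..z=25) is mapped through 25·x+13 mod 26 — an affine cipher.
Decoding kjcnp: k(10)→25·(10−13)≡3=d; j(9)→25·(9−13)≡4=e; c(2)→25·(2−13)≡11=l; n(13)→25·(13−13)≡0=a; p(15)→25·(15−13)≡24=y (all mod 26).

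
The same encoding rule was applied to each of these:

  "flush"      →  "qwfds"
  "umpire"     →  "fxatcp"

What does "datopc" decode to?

spider

Compare letters: f→q is +11, l→w is +11, u→f is +11 — a constant shift. Every letter moves 11 places later in the alphabet, wrapping around z→a.
Undoing it on datopc: d−11=s, a−11=p, t−11=i, o−11=d, p−11=e, c−11=r.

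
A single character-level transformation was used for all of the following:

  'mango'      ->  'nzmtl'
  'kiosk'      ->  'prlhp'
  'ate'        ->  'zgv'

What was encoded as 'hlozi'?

solar

Letters are reflected about the middle of the alphabet (position → 25−position): Atbash.
Undoing it on hlozi: h↔s, l↔o, o↔l, z↔a, i↔r.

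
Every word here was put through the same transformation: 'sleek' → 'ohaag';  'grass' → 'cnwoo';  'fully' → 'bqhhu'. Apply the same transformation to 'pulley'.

Every letter moves 22 places later in the alphabet, wrapping around z→a.
On pulley: p+22=l, u+22=q, l+22=h, l+22=h, e+22=a, y+22=u.

lqhhau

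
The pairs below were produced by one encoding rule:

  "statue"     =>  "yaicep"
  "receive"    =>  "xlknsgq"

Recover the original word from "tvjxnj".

nobody

In statue: s→y is +6, t→a is +7, a→i is +8, t→c is +9 — the shift increases by 1 each position. The shift increases by 1 at each position, starting from +6: 6, 7, 8, ….
Decoding tvjxnj: t−6=n, v−7=o, j−8=b, x−9=o, n−10=d, j−11=y.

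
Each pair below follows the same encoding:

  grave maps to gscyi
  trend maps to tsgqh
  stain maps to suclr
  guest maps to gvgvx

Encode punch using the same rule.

In grave: g→g is +0, r→s is +1, a→c is +2, v→y is +3 — the shift increases by 1 each position. Letter i (0-indexed) is shifted by i+0, so successive shifts are 0, 1, 2, ….
On punch: p+0=p, u+1=v, n+2=p, c+3=f, h+4=l.

pvpfl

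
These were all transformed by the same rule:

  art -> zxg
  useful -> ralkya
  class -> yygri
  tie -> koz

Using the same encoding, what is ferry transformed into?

The output letters match the input read backwards, each shifted +6: art reversed is tra. Two steps: reverse the string, then apply a Caesar shift of +6.
On ferry: reverse → yrref; then shift: y+6=e, r+6=x, r+6=x, e+6=k, f+6=l.

exxkl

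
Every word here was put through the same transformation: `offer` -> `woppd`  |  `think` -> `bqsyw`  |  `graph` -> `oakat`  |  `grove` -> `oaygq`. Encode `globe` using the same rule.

In offer: o→w is +8, f→o is +9, f→p is +10, e→p is +11 — the shift increases by 1 each position. Each letter shifts forward by (position + 8), i.e. 8, 9, 10, … — the shift grows by one for each successive letter.
Applying it to globe: g+8=o, l+9=u, o+10=y, b+11=m, e+12=q.

ouymq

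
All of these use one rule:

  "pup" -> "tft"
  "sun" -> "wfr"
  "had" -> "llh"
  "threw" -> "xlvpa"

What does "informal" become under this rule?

The shift depends on letter class: consonant p→t is +4, but vowel u→f is +11. The rule splits by letter class: vowels +11, consonants +4.
On informal: i(vowel)+11=t, n(cons)+4=r, f(cons)+4=j, o(vowel)+11=z, r(cons)+4=v, m(cons)+4=q, a(vowel)+11=l, l(cons)+4=p.

trjzvqlp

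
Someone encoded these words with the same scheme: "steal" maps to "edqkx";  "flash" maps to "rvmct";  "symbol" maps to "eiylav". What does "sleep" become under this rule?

Shifts by position in steal: pos 0: s→e (+12), pos 1: t→d (+10), pos 2: e→q (+12), pos 3: a→k (+10) — repeating every 2. A repeating key of period 2 is used — shifts +12, +10 over and over.
On sleep: s+12=e, l+10=v, e+12=q, e+10=o, p+12=b.

evqob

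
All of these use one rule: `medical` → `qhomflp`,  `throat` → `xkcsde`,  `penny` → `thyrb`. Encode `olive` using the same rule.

sotzh

Shifts by position in medical: pos 0: m→q (+4), pos 1: e→h (+3), pos 2: d→o (+11), pos 3: i→m (+4), pos 4: c→f (+3), pos 5: a→l (+11) — repeating every 3. The shifts repeat in a cycle of length 3: positions 0,1,… shift by +4, +3, +11, then the pattern repeats.
On olive: o+4=s, l+3=o, i+11=t, v+4=z, e+3=h.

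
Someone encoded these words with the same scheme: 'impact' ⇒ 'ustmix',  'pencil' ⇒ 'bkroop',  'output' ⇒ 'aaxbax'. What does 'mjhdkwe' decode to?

Shifts by position in impact: pos 0: i→u (+12), pos 1: m→s (+6), pos 2: p→t (+4), pos 3: a→m (+12), pos 4: c→i (+6), pos 5: t→x (+4) — repeating every 3. It's a Vigenère-style cipher with numeric key [12,6,4]: position i shifts by key[i mod 3].
Undoing it on mjhdkwe: m−12=a, j−6=d, h−4=d, d−12=r, k−6=e, w−4=s, e−12=s.

address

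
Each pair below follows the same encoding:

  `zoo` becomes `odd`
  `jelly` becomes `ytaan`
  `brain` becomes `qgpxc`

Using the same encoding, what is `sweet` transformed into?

hltti

Compare letters: z→o is +15, o→d is +15, o→d is +15 — a constant shift. Every letter moves 15 places later in the alphabet, wrapping around z→a.
Applying it to sweet: s+15=h, w+15=l, e+15=t, e+15=t, t+15=i.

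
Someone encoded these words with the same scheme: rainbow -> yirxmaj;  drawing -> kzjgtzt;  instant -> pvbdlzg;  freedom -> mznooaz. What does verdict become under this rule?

cmantog

In rainbow: r→y is +7, a→i is +8, i→r is +9, n→x is +10 — the shift increases by 1 each position. The shift increases by 1 at each position, starting from +7: 7, 8, 9, ….
For verdict: v+7=c, e+8=m, r+9=a, d+10=n, i+11=t, c+12=o, t+13=g.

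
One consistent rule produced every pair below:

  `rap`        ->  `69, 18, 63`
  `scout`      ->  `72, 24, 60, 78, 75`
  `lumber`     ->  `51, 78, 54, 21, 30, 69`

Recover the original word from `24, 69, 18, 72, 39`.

crash

r(#18)→69 and a(#1)→18: differences scale by 3, so n = 3·pos + 15. The formula is n = 3×(alphabet index, a=1) + 15.
Decoding 24, 69, 18, 72, 39: 24→(24−15)÷3=3=c, 69→(69−15)÷3=18=r, 18→(18−15)÷3=1=a, 72→(72−15)÷3=19=s, 39→(39−15)÷3=8=h.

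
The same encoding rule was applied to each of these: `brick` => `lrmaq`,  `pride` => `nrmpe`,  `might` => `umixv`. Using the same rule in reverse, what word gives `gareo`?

screw

b(1)→l(11) and r(17)→r(17) fit y≡15x+22 (mod 26); the inverse of 15 mod 26 is 7. This is an affine cipher: with a=0,…,z=25, each position x becomes (15x+22) mod 26.
Decoding gareo: g(6)→7·(6−22)≡18=s; a(0)→7·(0−22)≡2=c; r(17)→7·(17−22)≡17=r; e(4)→7·(4−22)≡4=e; o(14)→7·(14−22)≡22=w (all mod 26).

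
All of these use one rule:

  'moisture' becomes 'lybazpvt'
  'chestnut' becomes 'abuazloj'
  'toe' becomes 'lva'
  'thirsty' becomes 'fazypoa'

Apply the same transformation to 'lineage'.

lnhlups

The output letters match the input read backwards, each shifted +7: moisture reversed is erutsiom. Two steps: reverse the string, then apply a Caesar shift of +7.
For lineage: reverse → egaenil; then shift: e+7=l, g+7=n, a+7=h, e+7=l, n+7=u, i+7=p, l+7=s.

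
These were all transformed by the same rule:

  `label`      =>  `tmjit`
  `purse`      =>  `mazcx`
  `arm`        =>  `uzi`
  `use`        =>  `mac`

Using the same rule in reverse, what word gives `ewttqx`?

pillow

The output letters match the input read backwards, each shifted +8: label reversed is lebal. Two steps: reverse the string, then apply a Caesar shift of +8.
Reversing it on ewttqx: shift back: e−8=w, w−8=o, t−8=l, t−8=l, q−8=i, x−8=p → wollip; then reverse → pillow.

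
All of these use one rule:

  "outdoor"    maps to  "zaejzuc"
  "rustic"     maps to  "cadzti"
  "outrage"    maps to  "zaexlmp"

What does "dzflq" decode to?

stuff

It's a Vigenère-style cipher with numeric key [11,6]: position i shifts by key[i mod 2].
Decoding dzflq: d−11=s, z−6=t, f−11=u, l−6=f, q−11=f.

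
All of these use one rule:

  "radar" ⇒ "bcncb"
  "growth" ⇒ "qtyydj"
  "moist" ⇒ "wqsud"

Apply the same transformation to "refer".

bgpgb

Shifts by position in radar: pos 0: r→b (+10), pos 1: a→c (+2), pos 2: d→n (+10), pos 3: a→c (+2) — repeating every 2. A repeating key of period 2 is used — shifts +10, +2 over and over.
Applying it to refer: r+10=b, e+2=g, f+10=p, e+2=g, r+10=b.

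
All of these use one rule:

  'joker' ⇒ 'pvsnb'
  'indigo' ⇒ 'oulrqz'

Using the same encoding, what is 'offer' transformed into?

In joker: j→p is +6, o→v is +7, k→s is +8, e→n is +9 — the shift increases by 1 each position. Each letter shifts forward by (position + 6), i.e. 6, 7, 8, … — the shift grows by one for each successive letter.
On offer: o+6=u, f+7=m, f+8=n, e+9=n, r+10=b.

umnnb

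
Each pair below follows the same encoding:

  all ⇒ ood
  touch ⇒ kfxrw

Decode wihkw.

Read the word backwards and shift each letter +3.
Decoding wihkw: shift back: w−3=t, i−3=f, h−3=e, k−3=h, w−3=t → tfeht; then reverse → theft.

theft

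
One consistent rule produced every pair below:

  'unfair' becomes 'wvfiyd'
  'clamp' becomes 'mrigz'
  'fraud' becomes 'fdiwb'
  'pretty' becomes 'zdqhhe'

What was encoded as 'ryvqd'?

liner

u(20)→w(22) and n(13)→v(21) fit y≡15x+8 (mod 26); the inverse of 15 mod 26 is 7. Each letter's alphabet position (a=0..z=25) is mapped through 15·x+8 mod 26 — an affine cipher.
Reversing it on ryvqd: r(17)→7·(17−8)≡11=l; y(24)→7·(24−8)≡8=i; v(21)→7·(21−8)≡13=n; q(16)→7·(16−8)≡4=e; d(3)→7·(3−8)≡17=r (all mod 26).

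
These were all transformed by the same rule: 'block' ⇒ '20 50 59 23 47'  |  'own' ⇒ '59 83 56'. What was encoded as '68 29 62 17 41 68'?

repair

b(#2)→20 and l(#12)→50: differences scale by 3, so n = 3·pos + 14. Each letter becomes 3×(its alphabet position, a=1..z=26) + 14.
Reversing it on 68 29 62 17 41 68: 68→(68−14)÷3=18=r, 29→(29−14)÷3=5=e, 62→(62−14)÷3=16=p, 17→(17−14)÷3=1=a, 41→(41−14)÷3=9=i, 68→(68−14)÷3=18=r.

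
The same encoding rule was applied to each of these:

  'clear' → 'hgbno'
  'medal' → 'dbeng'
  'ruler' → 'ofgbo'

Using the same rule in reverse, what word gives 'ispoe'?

This is an affine cipher: with a=0,…,z=25, each position x becomes (23x+13) mod 26.
Undoing it on ispoe: i(8)→17·(8−13)≡19=t; s(18)→17·(18−13)≡7=h; p(15)→17·(15−13)≡8=i; o(14)→17·(14−13)≡17=r; e(4)→17·(4−13)≡3=d (all mod 26).

third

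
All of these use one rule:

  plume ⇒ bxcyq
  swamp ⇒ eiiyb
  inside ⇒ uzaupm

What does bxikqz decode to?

player

Shifts by position in plume: pos 0: p→b (+12), pos 1: l→x (+12), pos 2: u→c (+8), pos 3: m→y (+12), pos 4: e→q (+12) — repeating every 3. It's a Vigenère-style cipher with numeric key [12,12,8]: position i shifts by key[i mod 3].
Reversing it on bxikqz: b−12=p, x−12=l, i−8=a, k−12=y, q−12=e, z−8=r.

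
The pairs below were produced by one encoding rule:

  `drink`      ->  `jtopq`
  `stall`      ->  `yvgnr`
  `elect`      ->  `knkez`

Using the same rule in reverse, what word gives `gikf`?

Shifts by position in drink: pos 0: d→j (+6), pos 1: r→t (+2), pos 2: i→o (+6), pos 3: n→p (+2) — repeating every 2. A repeating key of period 2 is used — shifts +6, +2 over and over.
Undoing it on gikf: g−6=a, i−2=g, k−6=e, f−2=d.

aged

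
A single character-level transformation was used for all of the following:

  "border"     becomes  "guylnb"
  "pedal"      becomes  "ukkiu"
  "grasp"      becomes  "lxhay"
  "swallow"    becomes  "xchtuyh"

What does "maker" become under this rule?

rgrma

In border: b→g is +5, o→u is +6, r→y is +7, d→l is +8 — the shift increases by 1 each position. Each letter shifts forward by (position + 5), i.e. 5, 6, 7, … — the shift grows by one for each successive letter.
Applying it to maker: m+5=r, a+6=g, k+7=r, e+8=m, r+9=a.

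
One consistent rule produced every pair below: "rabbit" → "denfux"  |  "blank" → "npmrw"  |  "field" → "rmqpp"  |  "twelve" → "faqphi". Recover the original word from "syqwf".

guest

Shifts by position in rabbit: pos 0: r→d (+12), pos 1: a→e (+4), pos 2: b→n (+12), pos 3: b→f (+4) — repeating every 2. The shifts repeat in a cycle of length 2: positions 0,1,… shift by +12, +4, then the pattern repeats.
Reversing it on syqwf: s−12=g, y−4=u, q−12=e, w−4=s, f−12=t.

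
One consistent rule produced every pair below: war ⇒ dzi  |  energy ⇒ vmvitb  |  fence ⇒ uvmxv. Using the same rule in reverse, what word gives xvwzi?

This is the alphabet-reversal cipher (Atbash): a becomes z, b becomes y, etc.
Decoding xvwzi: x↔c, v↔e, w↔d, z↔a, i↔r.

cedar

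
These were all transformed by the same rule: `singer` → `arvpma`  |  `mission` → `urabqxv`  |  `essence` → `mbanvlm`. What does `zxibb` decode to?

roast

Shifts by position in singer: pos 0: s→a (+8), pos 1: i→r (+9), pos 2: n→v (+8), pos 3: g→p (+9) — repeating every 2. A repeating key of period 2 is used — shifts +8, +9 over and over.
Reversing it on zxibb: z−8=r, x−9=o, i−8=a, b−9=s, b−8=t.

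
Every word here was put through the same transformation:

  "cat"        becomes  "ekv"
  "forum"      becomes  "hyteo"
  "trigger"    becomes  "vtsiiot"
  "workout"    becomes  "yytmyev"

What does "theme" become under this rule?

The shift depends on letter class: consonant c→e is +2, but vowel a→k is +10. The rule splits by letter class: vowels +10, consonants +2.
On theme: t(cons)+2=v, h(cons)+2=j, e(vowel)+10=o, m(cons)+2=o, e(vowel)+10=o.

vjooo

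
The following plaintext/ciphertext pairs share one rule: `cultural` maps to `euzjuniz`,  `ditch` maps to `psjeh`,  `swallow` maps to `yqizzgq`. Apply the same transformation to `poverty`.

c(2)→e(4) and u(20)→u(20) fit y≡11x+8 (mod 26); the inverse of 11 mod 26 is 19. Each letter's alphabet position (a=0..z=25) is mapped through 11·x+8 mod 26 — an affine cipher.
On poverty: p(15)→11·15+8≡17=r; o(14)→11·14+8≡6=g; v(21)→11·21+8≡5=f; e(4)→11·4+8≡0=a; r(17)→11·17+8≡13=n; t(19)→11·19+8≡9=j; y(24)→11·24+8≡12=m (all mod 26).

rgfanjm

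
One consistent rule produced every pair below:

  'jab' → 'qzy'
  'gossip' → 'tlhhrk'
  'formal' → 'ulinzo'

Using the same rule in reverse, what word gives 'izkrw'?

Each pair mirrors across the alphabet (j↔q, a↔z, b↔y): positions sum to 25. Each letter is replaced by its mirror in the alphabet: a↔z, b↔y, c↔x, and so on (the Atbash cipher).
Reversing it on izkrw: i↔r, z↔a, k↔p, r↔i, w↔d.

rapid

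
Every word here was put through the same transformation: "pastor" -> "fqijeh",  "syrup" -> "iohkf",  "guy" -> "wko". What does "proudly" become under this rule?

This is a Caesar cipher with shift 16.
On proudly: p+16=f, r+16=h, o+16=e, u+16=k, d+16=t, l+16=b, y+16=o.

fhektbo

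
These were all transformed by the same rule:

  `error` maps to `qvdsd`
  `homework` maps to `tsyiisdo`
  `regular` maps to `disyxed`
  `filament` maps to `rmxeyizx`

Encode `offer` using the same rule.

ajrid

Shifts by position in error: pos 0: e→q (+12), pos 1: r→v (+4), pos 2: r→d (+12), pos 3: o→s (+4) — repeating every 2. The shifts repeat in a cycle of length 2: positions 0,1,… shift by +12, +4, then the pattern repeats.
For offer: o+12=a, f+4=j, f+12=r, e+4=i, r+12=d.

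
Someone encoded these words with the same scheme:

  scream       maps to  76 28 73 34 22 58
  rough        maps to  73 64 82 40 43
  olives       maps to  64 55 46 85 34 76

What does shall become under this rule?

s(#19)→76 and c(#3)→28: differences scale by 3, so n = 3·pos + 19. With a=1..z=26, the number is 3·pos + 19.
Applying it to shall: s=19→76, h=8→43, a=1→22, l=12→55, l=12→55.

76 43 22 55 55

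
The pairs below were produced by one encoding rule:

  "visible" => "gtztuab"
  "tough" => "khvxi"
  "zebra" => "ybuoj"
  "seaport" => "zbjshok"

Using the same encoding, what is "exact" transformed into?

v(21)→g(6) and i(8)→t(19) fit y≡11x+9 (mod 26); the inverse of 11 mod 26 is 19. Treating letters as 0–25, the rule is x ↦ 11x + 9 (mod 26).
Applying it to exact: e(4)→11·4+9≡1=b; x(23)→11·23+9≡2=c; a(0)→11·0+9≡9=j; c(2)→11·2+9≡5=f; t(19)→11·19+9≡10=k (all mod 26).

bcjfk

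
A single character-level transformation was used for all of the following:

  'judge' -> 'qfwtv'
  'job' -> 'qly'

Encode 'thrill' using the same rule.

Each letter is replaced by its mirror in the alphabet: a↔z, b↔y, c↔x, and so on (the Atbash cipher).
On thrill: t↔g, h↔s, r↔i, i↔r, l↔o, l↔o.

gsiroo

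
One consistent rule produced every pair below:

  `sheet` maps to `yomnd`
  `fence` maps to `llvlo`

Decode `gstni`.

In sheet: s→y is +6, h→o is +7, e→m is +8, e→n is +9 — the shift increases by 1 each position. Letter i (0-indexed) is shifted by i+6, so successive shifts are 6, 7, 8, ….
Undoing it on gstni: g−6=a, s−7=l, t−8=l, n−9=e, i−10=y.

alley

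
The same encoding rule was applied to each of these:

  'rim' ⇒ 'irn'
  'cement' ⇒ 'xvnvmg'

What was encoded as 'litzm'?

organ

Each pair mirrors across the alphabet (r↔i, i↔r, m↔n): positions sum to 25. Each letter is replaced by its mirror in the alphabet: a↔z, b↔y, c↔x, and so on (the Atbash cipher).
Reversing it on litzm: l↔o, i↔r, t↔g, z↔a, m↔n.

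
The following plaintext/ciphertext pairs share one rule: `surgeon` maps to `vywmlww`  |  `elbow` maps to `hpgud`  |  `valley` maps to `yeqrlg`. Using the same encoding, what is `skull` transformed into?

In surgeon: s→v is +3, u→y is +4, r→w is +5, g→m is +6 — the shift increases by 1 each position. The shift increases by 1 at each position, starting from +3: 3, 4, 5, ….
On skull: s+3=v, k+4=o, u+5=z, l+6=r, l+7=s.

vozrs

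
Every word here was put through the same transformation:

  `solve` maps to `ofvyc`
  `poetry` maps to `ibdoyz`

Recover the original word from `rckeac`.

squash

The output letters match the input read backwards, each shifted +10: solve reversed is evlos. Two steps: reverse the string, then apply a Caesar shift of +10.
Reversing it on rckeac: shift back: r−10=h, c−10=s, k−10=a, e−10=u, a−10=q, c−10=s → hsauqs; then reverse → squash.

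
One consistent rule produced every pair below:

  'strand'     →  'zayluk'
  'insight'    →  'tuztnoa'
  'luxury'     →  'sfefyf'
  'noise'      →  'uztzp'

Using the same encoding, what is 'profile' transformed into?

The shift depends on letter class: consonant s→z is +7, but vowel a→l is +11. Vowels shift forward by 11 and consonants shift forward by 7.
For profile: p(cons)+7=w, r(cons)+7=y, o(vowel)+11=z, f(cons)+7=m, i(vowel)+11=t, l(cons)+7=s, e(vowel)+11=p.

wyzmtsp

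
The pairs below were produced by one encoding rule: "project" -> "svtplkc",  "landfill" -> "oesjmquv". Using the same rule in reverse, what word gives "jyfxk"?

guard

In project: p→s is +3, r→v is +4, o→t is +5, j→p is +6 — the shift increases by 1 each position. Letter i (0-indexed) is shifted by i+3, so successive shifts are 3, 4, 5, ….
Decoding jyfxk: j−3=g, y−4=u, f−5=a, x−6=r, k−7=d.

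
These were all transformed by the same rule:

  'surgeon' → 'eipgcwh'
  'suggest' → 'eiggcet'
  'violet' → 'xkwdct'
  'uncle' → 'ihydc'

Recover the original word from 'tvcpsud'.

Treating letters as 0–25, the rule is x ↦ 15x + 20 (mod 26).
Reversing it on tvcpsud: t(19)→7·(19−20)≡19=t; v(21)→7·(21−20)≡7=h; c(2)→7·(2−20)≡4=e; p(15)→7·(15−20)≡17=r; s(18)→7·(18−20)≡12=m; u(20)→7·(20−20)≡0=a; d(3)→7·(3−20)≡11=l (all mod 26).

thermal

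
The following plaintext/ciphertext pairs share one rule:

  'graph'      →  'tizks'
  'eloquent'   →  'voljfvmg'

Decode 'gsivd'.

Each pair mirrors across the alphabet (g↔t, r↔i, a↔z): positions sum to 25. This is the alphabet-reversal cipher (Atbash): a becomes z, b becomes y, etc.
Reversing it on gsivd: g↔t, s↔h, i↔r, v↔e, d↔w.

threw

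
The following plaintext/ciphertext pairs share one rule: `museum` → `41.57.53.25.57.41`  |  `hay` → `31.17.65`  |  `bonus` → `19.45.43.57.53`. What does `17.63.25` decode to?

axe

Each letter becomes 2×(its alphabet position, a=1..z=26) + 15.
Undoing it on 17.63.25: 17→(17−15)÷2=1=a, 63→(63−15)÷2=24=x, 25→(25−15)÷2=5=e.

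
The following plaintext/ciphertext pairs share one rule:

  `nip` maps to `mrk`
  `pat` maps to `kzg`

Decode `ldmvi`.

owner

Each pair mirrors across the alphabet (n↔m, i↔r, p↔k): positions sum to 25. Each letter is replaced by its mirror in the alphabet: a↔z, b↔y, c↔x, and so on (the Atbash cipher).
Decoding ldmvi: l↔o, d↔w, m↔n, v↔e, i↔r.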